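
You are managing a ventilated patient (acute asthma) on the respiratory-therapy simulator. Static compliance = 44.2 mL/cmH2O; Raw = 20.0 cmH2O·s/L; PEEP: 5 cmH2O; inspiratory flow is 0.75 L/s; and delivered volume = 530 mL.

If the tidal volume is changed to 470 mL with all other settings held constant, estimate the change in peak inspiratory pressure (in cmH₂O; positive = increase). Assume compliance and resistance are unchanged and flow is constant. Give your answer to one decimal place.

-1.4

PIP = Vt/C + R·V̇ + PEEP (constant-flow equation of motion).
Only the elastic term changes: ΔPIP = ΔVt / C = (470 − 530) / 44.2 = -1.357 cmH2O.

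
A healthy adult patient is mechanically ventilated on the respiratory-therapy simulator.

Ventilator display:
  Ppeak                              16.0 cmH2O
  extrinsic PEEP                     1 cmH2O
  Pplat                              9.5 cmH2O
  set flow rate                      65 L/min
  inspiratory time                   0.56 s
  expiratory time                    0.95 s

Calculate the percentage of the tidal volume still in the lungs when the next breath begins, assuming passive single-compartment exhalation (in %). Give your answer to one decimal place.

10.9

Flow: 65 L/min ÷ 60 = 1.0833 L/s.
Vt = flow × Ti = 1.0833 L/s × 0.56 s × 1000 mL/L = 606.65 mL.
R = (PIP − Pplat)/V̇ = (16.0 − 9.5) / 1.0833 = 6.5/1.0833 = 6.0 cmH2O·s/L.
C = Vt/(Pplat − PEEP) = 606.65 / (9.5 − 1) = 606.65/8.5 = 71.371 mL/cmH2O.
τ = R × C = 6.0 × 0.07137 L/cmH2O = 0.4282 s.
Fraction remaining at end-expiration = e^(−Te/τ) = e^(−0.95/0.4282) = 0.1088 → 10.88%.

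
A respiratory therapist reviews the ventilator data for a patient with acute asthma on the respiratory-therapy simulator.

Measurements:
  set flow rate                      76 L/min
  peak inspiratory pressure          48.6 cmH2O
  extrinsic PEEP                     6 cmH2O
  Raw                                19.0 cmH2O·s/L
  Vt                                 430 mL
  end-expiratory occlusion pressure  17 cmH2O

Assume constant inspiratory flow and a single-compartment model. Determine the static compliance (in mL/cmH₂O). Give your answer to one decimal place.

57.1

Flow: 76 L/min ÷ 60 = 1.2667 L/s.
Total PEEP = 17 cmH2O (set 6 + intrinsic 11); this is the baseline alveolar pressure.
Equation of motion (constant flow): PIP = Vt/C + R·V̇ + PEEP.
Vt/C = PIP − R·V̇ − PEEP = 48.6 − 19.0×1.2667 − 17 = 48.6 − 24.067 − 17 = 7.533 cmH2O.
C = Vt / 7.533 = 430 / 7.533 = 57.082 mL/cmH2O.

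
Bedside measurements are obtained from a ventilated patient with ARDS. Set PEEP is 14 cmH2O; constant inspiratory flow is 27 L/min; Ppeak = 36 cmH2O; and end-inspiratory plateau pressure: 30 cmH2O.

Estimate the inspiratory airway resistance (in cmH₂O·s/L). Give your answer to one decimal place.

13.3

Flow: 27 L/min ÷ 60 = 0.45 L/s.
Raw = (PIP − Pplat) / flow = (36 − 30) / 0.45 = 6.0 / 0.45 = 13.333 cmH2O·s/L.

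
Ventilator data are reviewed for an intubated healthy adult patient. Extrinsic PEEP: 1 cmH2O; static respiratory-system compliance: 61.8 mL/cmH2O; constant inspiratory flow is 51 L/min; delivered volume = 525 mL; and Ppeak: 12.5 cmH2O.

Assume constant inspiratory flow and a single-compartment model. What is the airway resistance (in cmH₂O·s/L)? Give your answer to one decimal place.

3.5

Flow: 51 L/min ÷ 60 = 0.85 L/s.
Equation of motion (constant flow): PIP = Vt/C + R·V̇ + PEEP.
R·V̇ = PIP − Vt/C − PEEP = 12.5 − 525/61.8 − 1 = 12.5 − 8.495 − 1 = 3.005 cmH2O.
R = 3.005 / 0.85 = 3.535 cmH2O·s/L.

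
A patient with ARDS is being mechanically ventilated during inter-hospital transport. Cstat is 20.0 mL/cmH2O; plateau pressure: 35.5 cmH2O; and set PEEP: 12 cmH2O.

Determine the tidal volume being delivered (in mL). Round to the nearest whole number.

470

Vt = Cstat × (Pplat − PEEP) = 20.0 × (35.5 − 12) = 20.0 × 23.5 = 470.0 mL.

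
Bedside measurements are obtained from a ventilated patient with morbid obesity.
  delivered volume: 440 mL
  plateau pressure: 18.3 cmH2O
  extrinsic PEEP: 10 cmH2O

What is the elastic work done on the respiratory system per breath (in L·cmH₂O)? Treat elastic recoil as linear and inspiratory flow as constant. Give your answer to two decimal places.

Elastic work ≈ ½ × (Pplat − PEEP) × Vt = 0.5 × (18.3 − 10) × 0.440 L = 0.5 × 8.3 × 0.440 = 1.826 L·cmH2O.

1.83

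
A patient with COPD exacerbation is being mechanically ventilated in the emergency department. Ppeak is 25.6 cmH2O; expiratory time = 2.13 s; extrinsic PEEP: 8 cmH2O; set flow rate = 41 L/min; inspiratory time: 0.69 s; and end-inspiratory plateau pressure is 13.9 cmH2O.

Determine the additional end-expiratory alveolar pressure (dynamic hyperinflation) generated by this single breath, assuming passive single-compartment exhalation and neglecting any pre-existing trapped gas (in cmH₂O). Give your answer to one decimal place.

Flow: 41 L/min ÷ 60 = 0.6833 L/s.
Vt = flow × Ti = 0.6833 L/s × 0.69 s × 1000 mL/L = 471.48 mL.
R = (PIP − Pplat)/V̇ = (25.6 − 13.9) / 0.6833 = 11.7/0.6833 = 17.123 cmH2O·s/L.
C = Vt/(Pplat − PEEP) = 471.48 / (13.9 − 8) = 471.48/5.9 = 79.912 mL/cmH2O.
τ = R × C = 17.123 × 0.07991 L/cmH2O = 1.368 s.
Fraction remaining = e^(−Te/τ) = e^(−2.13/1.368) = 0.2108; trapped volume = 471.48 × 0.2108 = 99.388 mL.
Additional alveolar pressure from trapping ≈ V_trapped / C = 99.388 / 79.912 = 1.244 cmH2O.

1.2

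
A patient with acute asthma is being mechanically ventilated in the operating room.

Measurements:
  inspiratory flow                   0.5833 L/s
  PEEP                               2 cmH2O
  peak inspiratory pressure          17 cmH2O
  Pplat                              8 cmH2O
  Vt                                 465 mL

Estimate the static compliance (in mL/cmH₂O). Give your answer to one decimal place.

77.5

Cstat = Vt / (Pplat − PEEP) = 465 / (8 − 2) = 465 / 6.0 = 77.5 mL/cmH2O.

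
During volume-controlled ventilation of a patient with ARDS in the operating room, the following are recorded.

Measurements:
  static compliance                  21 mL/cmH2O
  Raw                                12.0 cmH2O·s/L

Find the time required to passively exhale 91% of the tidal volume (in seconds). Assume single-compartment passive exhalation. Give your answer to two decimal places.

τ = R × C = 12.0 × 21 mL/cmH2O = 12.0 × 0.021 L/cmH2O = 0.252 s.
Exhaled fraction f = 1 − e^(−t/τ) → t = −τ·ln(1 − f) = −0.252·ln(0.09) = 0.6068 s.

0.61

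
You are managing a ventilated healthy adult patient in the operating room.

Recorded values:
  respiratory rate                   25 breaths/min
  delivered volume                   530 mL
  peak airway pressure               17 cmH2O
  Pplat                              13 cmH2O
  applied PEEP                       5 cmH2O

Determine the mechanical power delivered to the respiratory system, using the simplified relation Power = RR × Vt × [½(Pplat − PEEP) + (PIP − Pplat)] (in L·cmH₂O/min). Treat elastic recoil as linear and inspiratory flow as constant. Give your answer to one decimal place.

Per-breath work = Vt × [½(Pplat−PEEP) + (PIP−Pplat)] = 0.530 × [0.5×8.0 + 4.0] = 0.530 × 8.0 = 4.24 L·cmH2O.
Power = 25 × 4.24 = 106.0 L·cmH2O/min.

106.0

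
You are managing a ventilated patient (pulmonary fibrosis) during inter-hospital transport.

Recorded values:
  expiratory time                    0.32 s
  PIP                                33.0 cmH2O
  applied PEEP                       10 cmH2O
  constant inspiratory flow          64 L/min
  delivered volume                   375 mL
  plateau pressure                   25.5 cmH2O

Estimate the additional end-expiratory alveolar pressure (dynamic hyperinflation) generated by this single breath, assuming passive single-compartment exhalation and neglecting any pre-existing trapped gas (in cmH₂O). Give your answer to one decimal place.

2.4

Flow: 64 L/min ÷ 60 = 1.0667 L/s.
R = (PIP − Pplat)/V̇ = (33.0 − 25.5) / 1.0667 = 7.5/1.0667 = 7.031 cmH2O·s/L.
C = Vt/(Pplat − PEEP) = 375.0 / (25.5 − 10) = 375.0/15.5 = 24.194 mL/cmH2O.
τ = R × C = 7.031 × 0.02419 L/cmH2O = 0.1701 s.
Fraction remaining = e^(−Te/τ) = e^(−0.32/0.1701) = 0.1524; trapped volume = 375.0 × 0.1524 = 57.15 mL.
Additional alveolar pressure from trapping ≈ V_trapped / C = 57.15 / 24.194 = 2.362 cmH2O.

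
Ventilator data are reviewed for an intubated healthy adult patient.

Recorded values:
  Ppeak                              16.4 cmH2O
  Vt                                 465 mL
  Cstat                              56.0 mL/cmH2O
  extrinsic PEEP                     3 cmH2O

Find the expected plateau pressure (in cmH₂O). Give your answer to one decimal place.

11.3

Pplat = PEEP + Vt / Cstat = 3 + 465 / 56.0 = 3 + 8.304 = 11.304 cmH2O.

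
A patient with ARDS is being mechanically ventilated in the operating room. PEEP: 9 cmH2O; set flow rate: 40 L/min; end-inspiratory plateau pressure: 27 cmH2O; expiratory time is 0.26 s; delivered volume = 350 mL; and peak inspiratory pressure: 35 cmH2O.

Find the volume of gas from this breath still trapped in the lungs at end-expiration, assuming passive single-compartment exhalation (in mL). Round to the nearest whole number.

115

Flow: 40 L/min ÷ 60 = 0.6667 L/s.
R = (PIP − Pplat)/V̇ = (35 − 27) / 0.6667 = 8.0/0.6667 = 11.999 cmH2O·s/L.
C = Vt/(Pplat − PEEP) = 350.0 / (27 − 9) = 350.0/18.0 = 19.444 mL/cmH2O.
τ = R × C = 11.999 × 0.01944 L/cmH2O = 0.2333 s.
Fraction remaining = e^(−Te/τ) = e^(−0.26/0.2333) = 0.3281.
Trapped volume = 350.0 × 0.3281 = 114.84 mL.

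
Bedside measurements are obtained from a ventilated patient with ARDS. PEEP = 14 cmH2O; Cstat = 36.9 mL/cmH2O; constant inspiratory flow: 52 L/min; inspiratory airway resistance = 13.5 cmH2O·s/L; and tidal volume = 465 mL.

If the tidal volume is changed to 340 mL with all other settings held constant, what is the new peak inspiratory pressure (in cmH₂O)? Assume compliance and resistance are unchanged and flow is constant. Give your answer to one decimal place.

Flow: 52 L/min ÷ 60 = 0.8667 L/s.
PIP = Vt/C + R·V̇ + PEEP (constant-flow equation of motion).
Only the elastic term changes: ΔPIP = ΔVt / C = (340 − 465) / 36.9 = -3.388 cmH2O.
Original PIP = 465/36.9 + 13.5×0.8667 + 14 = 38.302 cmH2O; new PIP = 38.302 + (-3.388) = 34.914 cmH2O.

34.9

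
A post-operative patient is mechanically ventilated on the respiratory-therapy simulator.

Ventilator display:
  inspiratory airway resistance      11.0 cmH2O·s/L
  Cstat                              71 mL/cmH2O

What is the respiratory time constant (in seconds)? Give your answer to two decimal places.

0.78

τ = R × C = 11.0 × 71 mL/cmH2O = 11.0 × 0.071 L/cmH2O = 0.781 s.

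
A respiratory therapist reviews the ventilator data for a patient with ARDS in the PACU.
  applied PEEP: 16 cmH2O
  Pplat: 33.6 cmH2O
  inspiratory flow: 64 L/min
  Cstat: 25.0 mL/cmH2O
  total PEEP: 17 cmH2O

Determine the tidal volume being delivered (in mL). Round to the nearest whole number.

End-expiratory occlusion gives total PEEP = 17 cmH2O (intrinsic PEEP = 17 − 16 = 1). Use total PEEP for the elastic gradient.
Vt = Cstat × (Pplat − PEEPtotal) = 25.0 × (33.6 − 17) = 25.0 × 16.6 = 415.0 mL.

415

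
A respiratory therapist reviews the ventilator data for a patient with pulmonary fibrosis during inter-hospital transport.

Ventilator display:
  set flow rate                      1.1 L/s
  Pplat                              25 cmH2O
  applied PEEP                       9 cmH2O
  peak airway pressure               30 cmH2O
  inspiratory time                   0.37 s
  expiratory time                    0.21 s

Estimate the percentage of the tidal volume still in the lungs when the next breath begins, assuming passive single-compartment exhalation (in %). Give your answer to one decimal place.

Vt = flow × Ti = 1.1 L/s × 0.37 s × 1000 mL/L = 407.0 mL.
R = (PIP − Pplat)/V̇ = (30 − 25) / 1.1 = 5.0/1.1 = 4.545 cmH2O·s/L.
C = Vt/(Pplat − PEEP) = 407.0 / (25 − 9) = 407.0/16.0 = 25.438 mL/cmH2O.
τ = R × C = 4.545 × 0.02544 L/cmH2O = 0.1156 s.
Fraction remaining at end-expiration = e^(−Te/τ) = e^(−0.21/0.1156) = 0.1626 → 16.26%.

16.3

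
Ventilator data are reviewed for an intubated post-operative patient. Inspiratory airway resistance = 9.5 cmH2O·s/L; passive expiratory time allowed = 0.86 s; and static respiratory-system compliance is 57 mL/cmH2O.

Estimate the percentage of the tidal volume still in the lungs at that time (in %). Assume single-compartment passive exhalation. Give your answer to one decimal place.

τ = R × C = 9.5 × 57 mL/cmH2O = 9.5 × 0.057 L/cmH2O = 0.5415 s.
Passive exhalation: V(t)/V₀ = e^(−t/τ) = e^(−0.86/0.5415) = 0.2043.
Fraction remaining = 0.2043 → 20.43%.

20.4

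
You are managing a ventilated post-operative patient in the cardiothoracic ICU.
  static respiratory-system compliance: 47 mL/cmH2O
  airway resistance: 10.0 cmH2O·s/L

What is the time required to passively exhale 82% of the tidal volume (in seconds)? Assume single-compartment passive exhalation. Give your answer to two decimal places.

τ = R × C = 10.0 × 47 mL/cmH2O = 10.0 × 0.047 L/cmH2O = 0.47 s.
Exhaled fraction f = 1 − e^(−t/τ) → t = −τ·ln(1 − f) = −0.47·ln(0.18) = 0.806 s.

0.81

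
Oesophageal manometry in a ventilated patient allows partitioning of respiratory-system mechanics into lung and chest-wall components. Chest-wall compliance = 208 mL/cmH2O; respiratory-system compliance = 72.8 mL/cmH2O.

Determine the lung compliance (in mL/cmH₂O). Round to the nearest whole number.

112

1/CL = 1/Crs − 1/Ccw.
1/CL = 1/72.8 − 1/208 = 0.008929.
CL = 111.99 mL/cmH2O.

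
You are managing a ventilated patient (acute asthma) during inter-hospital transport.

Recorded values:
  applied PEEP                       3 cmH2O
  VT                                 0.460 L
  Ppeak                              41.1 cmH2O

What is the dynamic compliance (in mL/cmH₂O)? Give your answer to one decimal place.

12.1

Dynamic compliance = Vt / (PIP − PEEP) = 460 / (41.1 − 3) = 460 / 38.1 = 12.073 mL/cmH2O.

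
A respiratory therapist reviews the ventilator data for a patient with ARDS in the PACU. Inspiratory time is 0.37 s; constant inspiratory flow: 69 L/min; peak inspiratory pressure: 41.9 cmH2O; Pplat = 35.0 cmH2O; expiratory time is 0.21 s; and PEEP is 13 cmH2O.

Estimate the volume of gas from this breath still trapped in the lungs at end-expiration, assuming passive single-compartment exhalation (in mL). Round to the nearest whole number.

70

Flow: 69 L/min ÷ 60 = 1.15 L/s.
Vt = flow × Ti = 1.15 L/s × 0.37 s × 1000 mL/L = 425.5 mL.
R = (PIP − Pplat)/V̇ = (41.9 − 35.0) / 1.15 = 6.9/1.15 = 6.0 cmH2O·s/L.
C = Vt/(Pplat − PEEP) = 425.5 / (35.0 − 13) = 425.5/22.0 = 19.341 mL/cmH2O.
τ = R × C = 6.0 × 0.01934 L/cmH2O = 0.116 s.
Fraction remaining = e^(−Te/τ) = e^(−0.21/0.116) = 0.1636.
Trapped volume = 425.5 × 0.1636 = 69.612 mL.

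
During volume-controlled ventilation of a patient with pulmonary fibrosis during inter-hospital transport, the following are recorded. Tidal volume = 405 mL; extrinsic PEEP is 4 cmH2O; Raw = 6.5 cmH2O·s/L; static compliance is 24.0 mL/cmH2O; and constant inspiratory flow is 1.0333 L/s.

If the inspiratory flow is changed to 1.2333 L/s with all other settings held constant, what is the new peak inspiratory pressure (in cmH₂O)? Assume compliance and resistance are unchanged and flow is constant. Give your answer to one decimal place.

28.9

PIP = Vt/C + R·V̇ + PEEP (constant-flow equation of motion).
Only the resistive term changes: ΔPIP = R × ΔV̇ = 6.5 × (1.2333 − 1.0333) = 6.5 × 0.2 = 1.3 cmH2O.
Original PIP = 405/24.0 + 6.5×1.0333 + 4 = 27.591 cmH2O; new PIP = 27.591 + (1.3) = 28.891 cmH2O.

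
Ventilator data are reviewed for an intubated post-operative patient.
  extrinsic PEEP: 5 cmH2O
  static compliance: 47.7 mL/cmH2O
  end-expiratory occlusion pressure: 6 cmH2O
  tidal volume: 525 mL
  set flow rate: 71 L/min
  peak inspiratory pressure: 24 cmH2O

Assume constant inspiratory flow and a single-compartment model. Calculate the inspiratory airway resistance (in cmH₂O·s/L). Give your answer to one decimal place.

Flow: 71 L/min ÷ 60 = 1.1833 L/s.
Total PEEP = 6 cmH2O (set 5 + intrinsic 1); this is the baseline alveolar pressure.
Equation of motion (constant flow): PIP = Vt/C + R·V̇ + PEEP.
R·V̇ = PIP − Vt/C − PEEP = 24 − 525/47.7 − 6 = 24 − 11.006 − 6 = 6.994 cmH2O.
R = 6.994 / 1.1833 = 5.911 cmH2O·s/L.

5.9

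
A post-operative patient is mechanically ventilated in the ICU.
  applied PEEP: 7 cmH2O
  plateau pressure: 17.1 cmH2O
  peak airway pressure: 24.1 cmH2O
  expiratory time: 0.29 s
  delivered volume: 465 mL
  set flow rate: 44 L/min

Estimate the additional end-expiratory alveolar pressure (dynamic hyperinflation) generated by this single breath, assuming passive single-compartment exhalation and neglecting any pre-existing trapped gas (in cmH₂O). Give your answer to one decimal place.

5.2

Flow: 44 L/min ÷ 60 = 0.7333 L/s.
R = (PIP − Pplat)/V̇ = (24.1 − 17.1) / 0.7333 = 7.0/0.7333 = 9.546 cmH2O·s/L.
C = Vt/(Pplat − PEEP) = 465.0 / (17.1 − 7) = 465.0/10.1 = 46.04 mL/cmH2O.
τ = R × C = 9.546 × 0.04604 L/cmH2O = 0.4395 s.
Fraction remaining = e^(−Te/τ) = e^(−0.29/0.4395) = 0.5169; trapped volume = 465.0 × 0.5169 = 240.36 mL.
Additional alveolar pressure from trapping ≈ V_trapped / C = 240.36 / 46.04 = 5.221 cmH2O.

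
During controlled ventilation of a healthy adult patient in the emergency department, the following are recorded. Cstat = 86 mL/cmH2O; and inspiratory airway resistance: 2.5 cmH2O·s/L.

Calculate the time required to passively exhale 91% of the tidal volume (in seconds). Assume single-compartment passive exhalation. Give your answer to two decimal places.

τ = R × C = 2.5 × 86 mL/cmH2O = 2.5 × 0.086 L/cmH2O = 0.215 s.
Exhaled fraction f = 1 − e^(−t/τ) → t = −τ·ln(1 − f) = −0.215·ln(0.09) = 0.5177 s.

0.52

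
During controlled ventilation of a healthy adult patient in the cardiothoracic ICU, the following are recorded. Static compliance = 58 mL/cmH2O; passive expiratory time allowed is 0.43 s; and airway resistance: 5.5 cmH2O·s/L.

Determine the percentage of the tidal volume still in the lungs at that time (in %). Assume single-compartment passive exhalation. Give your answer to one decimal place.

26.0

τ = R × C = 5.5 × 58 mL/cmH2O = 5.5 × 0.058 L/cmH2O = 0.319 s.
Passive exhalation: V(t)/V₀ = e^(−t/τ) = e^(−0.43/0.319) = 0.2598.
Fraction remaining = 0.2598 → 25.98%.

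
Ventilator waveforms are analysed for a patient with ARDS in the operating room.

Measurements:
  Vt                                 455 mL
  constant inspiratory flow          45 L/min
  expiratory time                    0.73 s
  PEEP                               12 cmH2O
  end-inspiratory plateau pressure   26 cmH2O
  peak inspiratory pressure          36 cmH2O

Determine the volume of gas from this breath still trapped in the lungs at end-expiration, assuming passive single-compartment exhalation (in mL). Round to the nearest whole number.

Flow: 45 L/min ÷ 60 = 0.75 L/s.
R = (PIP − Pplat)/V̇ = (36 − 26) / 0.75 = 10.0/0.75 = 13.333 cmH2O·s/L.
C = Vt/(Pplat − PEEP) = 455.0 / (26 − 12) = 455.0/14.0 = 32.5 mL/cmH2O.
τ = R × C = 13.333 × 0.0325 L/cmH2O = 0.4333 s.
Fraction remaining = e^(−Te/τ) = e^(−0.73/0.4333) = 0.1855.
Trapped volume = 455.0 × 0.1855 = 84.403 mL.

84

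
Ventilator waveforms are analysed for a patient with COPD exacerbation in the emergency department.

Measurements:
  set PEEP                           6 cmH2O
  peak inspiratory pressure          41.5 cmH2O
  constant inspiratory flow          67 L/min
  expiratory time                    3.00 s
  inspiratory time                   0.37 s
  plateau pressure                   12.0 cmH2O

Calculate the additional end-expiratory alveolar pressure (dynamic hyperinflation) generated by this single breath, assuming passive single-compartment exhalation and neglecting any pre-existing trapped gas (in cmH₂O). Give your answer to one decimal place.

Flow: 67 L/min ÷ 60 = 1.1167 L/s.
Vt = flow × Ti = 1.1167 L/s × 0.37 s × 1000 mL/L = 413.18 mL.
R = (PIP − Pplat)/V̇ = (41.5 − 12.0) / 1.1167 = 29.5/1.1167 = 26.417 cmH2O·s/L.
C = Vt/(Pplat − PEEP) = 413.18 / (12.0 − 6) = 413.18/6.0 = 68.863 mL/cmH2O.
τ = R × C = 26.417 × 0.06886 L/cmH2O = 1.819 s.
Fraction remaining = e^(−Te/τ) = e^(−3.00/1.819) = 0.1922; trapped volume = 413.18 × 0.1922 = 79.413 mL.
Additional alveolar pressure from trapping ≈ V_trapped / C = 79.413 / 68.863 = 1.153 cmH2O.

1.2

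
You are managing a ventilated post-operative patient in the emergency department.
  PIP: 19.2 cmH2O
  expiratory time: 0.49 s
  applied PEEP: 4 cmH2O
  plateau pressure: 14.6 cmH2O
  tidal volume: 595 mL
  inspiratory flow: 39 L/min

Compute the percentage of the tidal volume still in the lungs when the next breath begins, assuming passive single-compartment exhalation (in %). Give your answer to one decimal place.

Flow: 39 L/min ÷ 60 = 0.65 L/s.
R = (PIP − Pplat)/V̇ = (19.2 − 14.6) / 0.65 = 4.6/0.65 = 7.077 cmH2O·s/L.
C = Vt/(Pplat − PEEP) = 595.0 / (14.6 − 4) = 595.0/10.6 = 56.132 mL/cmH2O.
τ = R × C = 7.077 × 0.05613 L/cmH2O = 0.3972 s.
Fraction remaining at end-expiration = e^(−Te/τ) = e^(−0.49/0.3972) = 0.2912 → 29.12%.

29.1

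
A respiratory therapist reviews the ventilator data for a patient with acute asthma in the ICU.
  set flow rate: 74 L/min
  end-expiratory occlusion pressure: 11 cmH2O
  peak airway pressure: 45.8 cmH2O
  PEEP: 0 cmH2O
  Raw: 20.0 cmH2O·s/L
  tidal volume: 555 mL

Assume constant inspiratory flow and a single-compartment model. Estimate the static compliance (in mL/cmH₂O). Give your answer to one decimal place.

54.8

Flow: 74 L/min ÷ 60 = 1.2333 L/s.
Total PEEP = 11 cmH2O (set 0 + intrinsic 11); this is the baseline alveolar pressure.
Equation of motion (constant flow): PIP = Vt/C + R·V̇ + PEEP.
Vt/C = PIP − R·V̇ − PEEP = 45.8 − 20.0×1.2333 − 11 = 45.8 − 24.666 − 11 = 10.134 cmH2O.
C = Vt / 10.134 = 555 / 10.134 = 54.766 mL/cmH2O.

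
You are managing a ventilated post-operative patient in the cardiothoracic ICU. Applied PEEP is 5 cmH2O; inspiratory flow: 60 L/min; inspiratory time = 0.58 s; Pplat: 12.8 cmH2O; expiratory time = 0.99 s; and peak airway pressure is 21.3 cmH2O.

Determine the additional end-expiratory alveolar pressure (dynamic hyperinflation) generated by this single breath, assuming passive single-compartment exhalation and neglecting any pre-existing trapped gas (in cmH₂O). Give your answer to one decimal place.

Flow: 60 L/min ÷ 60 = 1 L/s.
Vt = flow × Ti = 1 L/s × 0.58 s × 1000 mL/L = 580.0 mL.
R = (PIP − Pplat)/V̇ = (21.3 − 12.8) / 1 = 8.5/1 = 8.5 cmH2O·s/L.
C = Vt/(Pplat − PEEP) = 580.0 / (12.8 − 5) = 580.0/7.8 = 74.359 mL/cmH2O.
τ = R × C = 8.5 × 0.07436 L/cmH2O = 0.6321 s.
Fraction remaining = e^(−Te/τ) = e^(−0.99/0.6321) = 0.2088; trapped volume = 580.0 × 0.2088 = 121.1 mL.
Additional alveolar pressure from trapping ≈ V_trapped / C = 121.1 / 74.359 = 1.629 cmH2O.

1.6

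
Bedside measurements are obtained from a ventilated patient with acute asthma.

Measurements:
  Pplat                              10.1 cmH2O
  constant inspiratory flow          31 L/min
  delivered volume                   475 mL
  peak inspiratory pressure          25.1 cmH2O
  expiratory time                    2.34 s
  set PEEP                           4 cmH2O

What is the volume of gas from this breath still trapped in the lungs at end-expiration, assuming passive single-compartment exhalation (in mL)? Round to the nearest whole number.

Flow: 31 L/min ÷ 60 = 0.5167 L/s.
R = (PIP − Pplat)/V̇ = (25.1 − 10.1) / 0.5167 = 15.0/0.5167 = 29.03 cmH2O·s/L.
C = Vt/(Pplat − PEEP) = 475.0 / (10.1 − 4) = 475.0/6.1 = 77.869 mL/cmH2O.
τ = R × C = 29.03 × 0.07787 L/cmH2O = 2.261 s.
Fraction remaining = e^(−Te/τ) = e^(−2.34/2.261) = 0.3552.
Trapped volume = 475.0 × 0.3552 = 168.72 mL.

169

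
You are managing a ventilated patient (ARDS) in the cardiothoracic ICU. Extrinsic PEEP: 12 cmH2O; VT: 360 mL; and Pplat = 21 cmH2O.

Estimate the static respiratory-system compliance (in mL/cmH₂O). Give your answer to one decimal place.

Cstat = Vt / (Pplat − PEEP) = 360 / (21 − 12) = 360 / 9.0 = 40.0 mL/cmH2O.

40.0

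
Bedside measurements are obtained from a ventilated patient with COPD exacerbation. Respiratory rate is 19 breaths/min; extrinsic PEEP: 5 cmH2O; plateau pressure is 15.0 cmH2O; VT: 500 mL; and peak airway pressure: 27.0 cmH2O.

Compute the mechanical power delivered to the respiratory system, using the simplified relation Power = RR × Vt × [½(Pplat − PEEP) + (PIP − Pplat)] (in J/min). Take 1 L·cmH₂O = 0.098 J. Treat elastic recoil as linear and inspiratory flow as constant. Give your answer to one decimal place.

Per-breath work = Vt × [½(Pplat−PEEP) + (PIP−Pplat)] = 0.500 × [0.5×10.0 + 12.0] = 0.500 × 17.0 = 8.5 L·cmH2O.
Power = 19 × 8.5 = 161.5 L·cmH2O/min.
× 0.098 J/(L·cmH2O) → 15.827 J/min.

15.8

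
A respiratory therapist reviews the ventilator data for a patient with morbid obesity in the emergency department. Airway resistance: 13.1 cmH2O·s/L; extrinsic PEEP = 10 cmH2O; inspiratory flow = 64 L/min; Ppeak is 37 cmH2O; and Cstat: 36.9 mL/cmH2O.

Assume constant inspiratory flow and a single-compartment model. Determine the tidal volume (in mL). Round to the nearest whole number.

Flow: 64 L/min ÷ 60 = 1.0667 L/s.
Equation of motion (constant flow): PIP = Vt/C + R·V̇ + PEEP.
Vt/C = PIP − R·V̇ − PEEP = 37 − 13.974 − 10 = 13.026 cmH2O.
Vt = C × 13.026 = 36.9 × 13.026 = 480.66 mL.

481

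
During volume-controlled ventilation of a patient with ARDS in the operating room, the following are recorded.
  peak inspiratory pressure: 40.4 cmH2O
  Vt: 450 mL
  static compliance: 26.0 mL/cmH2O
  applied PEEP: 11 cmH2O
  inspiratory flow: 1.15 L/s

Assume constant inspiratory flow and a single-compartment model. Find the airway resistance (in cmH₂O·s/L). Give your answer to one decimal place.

Equation of motion (constant flow): PIP = Vt/C + R·V̇ + PEEP.
R·V̇ = PIP − Vt/C − PEEP = 40.4 − 450/26.0 − 11 = 40.4 − 17.308 − 11 = 12.092 cmH2O.
R = 12.092 / 1.15 = 10.515 cmH2O·s/L.

10.5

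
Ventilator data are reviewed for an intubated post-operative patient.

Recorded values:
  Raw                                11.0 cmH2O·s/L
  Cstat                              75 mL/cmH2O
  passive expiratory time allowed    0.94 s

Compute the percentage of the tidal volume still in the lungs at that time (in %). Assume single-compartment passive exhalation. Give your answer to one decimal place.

τ = R × C = 11.0 × 75 mL/cmH2O = 11.0 × 0.075 L/cmH2O = 0.825 s.
Passive exhalation: V(t)/V₀ = e^(−t/τ) = e^(−0.94/0.825) = 0.32.
Fraction remaining = 0.32 → 32.0%.

32.0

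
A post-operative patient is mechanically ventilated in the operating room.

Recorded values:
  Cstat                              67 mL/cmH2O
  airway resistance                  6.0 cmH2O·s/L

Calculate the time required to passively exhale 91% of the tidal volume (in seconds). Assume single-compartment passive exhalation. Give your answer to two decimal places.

τ = R × C = 6.0 × 67 mL/cmH2O = 6.0 × 0.067 L/cmH2O = 0.402 s.
Exhaled fraction f = 1 − e^(−t/τ) → t = −τ·ln(1 − f) = −0.402·ln(0.09) = 0.968 s.

0.97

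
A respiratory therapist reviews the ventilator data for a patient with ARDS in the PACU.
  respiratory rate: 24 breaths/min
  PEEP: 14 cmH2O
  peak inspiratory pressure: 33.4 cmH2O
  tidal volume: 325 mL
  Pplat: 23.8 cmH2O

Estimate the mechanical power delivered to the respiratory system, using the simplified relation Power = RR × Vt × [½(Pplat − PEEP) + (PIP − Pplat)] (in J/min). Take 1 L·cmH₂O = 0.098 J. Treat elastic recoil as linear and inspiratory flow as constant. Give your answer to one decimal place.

Per-breath work = Vt × [½(Pplat−PEEP) + (PIP−Pplat)] = 0.325 × [0.5×9.8 + 9.6] = 0.325 × 14.5 = 4.713 L·cmH2O.
Power = 24 × 4.713 = 113.11 L·cmH2O/min.
× 0.098 J/(L·cmH2O) → 11.085 J/min.

11.1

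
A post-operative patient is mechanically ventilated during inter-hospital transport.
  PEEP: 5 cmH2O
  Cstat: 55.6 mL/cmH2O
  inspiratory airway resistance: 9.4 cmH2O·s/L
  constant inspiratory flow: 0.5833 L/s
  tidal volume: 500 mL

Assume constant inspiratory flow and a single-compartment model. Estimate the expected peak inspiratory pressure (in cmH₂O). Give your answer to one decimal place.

Equation of motion (constant flow): PIP = Vt/C + R·V̇ + PEEP.
PIP = 500/55.6 + 9.4×0.5833 + 5 = 8.993 + 5.483 + 5 = 19.476 cmH2O.

19.5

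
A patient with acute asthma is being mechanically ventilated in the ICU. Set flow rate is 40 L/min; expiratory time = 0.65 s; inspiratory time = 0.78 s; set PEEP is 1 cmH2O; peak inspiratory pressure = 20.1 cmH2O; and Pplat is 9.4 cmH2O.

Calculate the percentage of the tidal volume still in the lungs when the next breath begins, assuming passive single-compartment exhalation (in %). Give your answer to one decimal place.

52.0

Flow: 40 L/min ÷ 60 = 0.6667 L/s.
Vt = flow × Ti = 0.6667 L/s × 0.78 s × 1000 mL/L = 520.03 mL.
R = (PIP − Pplat)/V̇ = (20.1 − 9.4) / 0.6667 = 10.7/0.6667 = 16.049 cmH2O·s/L.
C = Vt/(Pplat − PEEP) = 520.03 / (9.4 − 1) = 520.03/8.4 = 61.908 mL/cmH2O.
τ = R × C = 16.049 × 0.06191 L/cmH2O = 0.9936 s.
Fraction remaining at end-expiration = e^(−Te/τ) = e^(−0.65/0.9936) = 0.5199 → 51.99%.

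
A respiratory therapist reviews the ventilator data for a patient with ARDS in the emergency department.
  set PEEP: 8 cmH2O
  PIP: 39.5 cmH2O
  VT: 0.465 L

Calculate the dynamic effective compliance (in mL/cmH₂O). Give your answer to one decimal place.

Dynamic compliance = Vt / (PIP − PEEP) = 465 / (39.5 − 8) = 465 / 31.5 = 14.762 mL/cmH2O.

14.8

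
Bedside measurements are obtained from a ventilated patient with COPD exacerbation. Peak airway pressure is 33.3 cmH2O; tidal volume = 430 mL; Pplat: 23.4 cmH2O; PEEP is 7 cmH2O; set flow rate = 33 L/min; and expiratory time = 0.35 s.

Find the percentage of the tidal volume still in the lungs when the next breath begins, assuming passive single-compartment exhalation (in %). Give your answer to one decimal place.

47.6

Flow: 33 L/min ÷ 60 = 0.55 L/s.
R = (PIP − Pplat)/V̇ = (33.3 − 23.4) / 0.55 = 9.9/0.55 = 18.0 cmH2O·s/L.
C = Vt/(Pplat − PEEP) = 430.0 / (23.4 − 7) = 430.0/16.4 = 26.22 mL/cmH2O.
τ = R × C = 18.0 × 0.02622 L/cmH2O = 0.472 s.
Fraction remaining at end-expiration = e^(−Te/τ) = e^(−0.35/0.472) = 0.4764 → 47.64%.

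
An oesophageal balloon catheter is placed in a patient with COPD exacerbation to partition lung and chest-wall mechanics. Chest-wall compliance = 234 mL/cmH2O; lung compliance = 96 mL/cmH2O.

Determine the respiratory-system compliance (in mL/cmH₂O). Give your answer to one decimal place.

68.1

Lung and chest wall are elastances in series: 1/Crs = 1/CL + 1/Ccw.
1/Crs = 1/96 + 1/234 = 0.01469.
Crs = 68.074 mL/cmH2O.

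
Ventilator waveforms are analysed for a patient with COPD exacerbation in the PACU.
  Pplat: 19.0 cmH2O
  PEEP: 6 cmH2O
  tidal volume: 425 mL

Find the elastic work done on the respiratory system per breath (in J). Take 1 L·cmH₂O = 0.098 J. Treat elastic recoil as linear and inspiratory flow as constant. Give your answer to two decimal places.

Elastic work ≈ ½ × (Pplat − PEEP) × Vt = 0.5 × (19.0 − 6) × 0.425 L = 0.5 × 13.0 × 0.425 = 2.763 L·cmH2O.
× 0.098 J/(L·cmH2O) → 0.2708 J.

0.27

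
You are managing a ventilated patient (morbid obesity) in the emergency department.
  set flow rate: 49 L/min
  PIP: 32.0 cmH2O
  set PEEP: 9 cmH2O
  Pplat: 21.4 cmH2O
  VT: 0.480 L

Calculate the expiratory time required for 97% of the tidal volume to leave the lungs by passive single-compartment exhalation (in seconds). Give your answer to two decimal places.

Flow: 49 L/min ÷ 60 = 0.8167 L/s.
R = (PIP − Pplat)/V̇ = (32.0 − 21.4) / 0.8167 = 10.6/0.8167 = 12.979 cmH2O·s/L.
C = Vt/(Pplat − PEEP) = 480.0 / (21.4 − 9) = 480.0/12.4 = 38.71 mL/cmH2O.
τ = R × C = 12.979 × 0.03871 L/cmH2O = 0.5024 s.
t = −τ·ln(1 − 0.97) = −0.5024·ln(0.03) = 1.762 s.

1.76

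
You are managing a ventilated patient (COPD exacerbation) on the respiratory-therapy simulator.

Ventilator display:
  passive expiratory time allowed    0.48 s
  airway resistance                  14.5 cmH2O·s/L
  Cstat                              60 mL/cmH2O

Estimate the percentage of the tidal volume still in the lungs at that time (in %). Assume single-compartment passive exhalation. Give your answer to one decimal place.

57.6

τ = R × C = 14.5 × 60 mL/cmH2O = 14.5 × 0.060 L/cmH2O = 0.87 s.
Passive exhalation: V(t)/V₀ = e^(−t/τ) = e^(−0.48/0.87) = 0.576.
Fraction remaining = 0.576 → 57.6%.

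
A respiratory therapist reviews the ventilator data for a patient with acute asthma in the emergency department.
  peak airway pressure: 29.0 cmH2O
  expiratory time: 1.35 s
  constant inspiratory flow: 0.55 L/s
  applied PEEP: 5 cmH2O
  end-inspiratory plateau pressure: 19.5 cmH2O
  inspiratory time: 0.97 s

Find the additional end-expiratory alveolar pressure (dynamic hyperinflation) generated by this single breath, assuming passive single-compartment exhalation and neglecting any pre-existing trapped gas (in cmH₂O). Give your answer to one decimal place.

1.7

Vt = flow × Ti = 0.55 L/s × 0.97 s × 1000 mL/L = 533.5 mL.
R = (PIP − Pplat)/V̇ = (29.0 − 19.5) / 0.55 = 9.5/0.55 = 17.273 cmH2O·s/L.
C = Vt/(Pplat − PEEP) = 533.5 / (19.5 − 5) = 533.5/14.5 = 36.793 mL/cmH2O.
τ = R × C = 17.273 × 0.03679 L/cmH2O = 0.6355 s.
Fraction remaining = e^(−Te/τ) = e^(−1.35/0.6355) = 0.1195; trapped volume = 533.5 × 0.1195 = 63.753 mL.
Additional alveolar pressure from trapping ≈ V_trapped / C = 63.753 / 36.793 = 1.733 cmH2O.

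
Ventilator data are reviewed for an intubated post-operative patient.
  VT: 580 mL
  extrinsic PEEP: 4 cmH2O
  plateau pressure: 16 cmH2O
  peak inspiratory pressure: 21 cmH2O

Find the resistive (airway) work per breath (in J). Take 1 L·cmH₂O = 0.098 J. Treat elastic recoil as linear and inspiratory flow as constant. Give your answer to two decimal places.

With constant inspiratory flow the resistive pressure is constant at PIP − Pplat = 21 − 16 = 5.0 cmH2O, so resistive work = 5.0 × 0.580 = 2.9 L·cmH2O.
× 0.098 J/(L·cmH2O) → 0.2842 J.

0.28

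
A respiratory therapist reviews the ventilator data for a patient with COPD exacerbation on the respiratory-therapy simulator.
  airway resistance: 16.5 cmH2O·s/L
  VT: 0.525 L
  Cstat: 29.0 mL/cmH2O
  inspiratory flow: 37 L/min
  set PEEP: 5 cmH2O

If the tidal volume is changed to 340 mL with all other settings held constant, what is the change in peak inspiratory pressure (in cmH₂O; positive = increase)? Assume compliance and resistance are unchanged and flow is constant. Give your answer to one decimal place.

-6.4

PIP = Vt/C + R·V̇ + PEEP (constant-flow equation of motion).
Only the elastic term changes: ΔPIP = ΔVt / C = (340 − 525) / 29.0 = -6.379 cmH2O.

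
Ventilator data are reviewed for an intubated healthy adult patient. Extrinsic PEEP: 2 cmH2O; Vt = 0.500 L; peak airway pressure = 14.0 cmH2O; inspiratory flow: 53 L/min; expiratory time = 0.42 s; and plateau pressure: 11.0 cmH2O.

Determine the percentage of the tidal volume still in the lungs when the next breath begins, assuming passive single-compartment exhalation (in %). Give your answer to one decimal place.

Flow: 53 L/min ÷ 60 = 0.8833 L/s.
R = (PIP − Pplat)/V̇ = (14.0 − 11.0) / 0.8833 = 3.0/0.8833 = 3.396 cmH2O·s/L.
C = Vt/(Pplat − PEEP) = 500.0 / (11.0 − 2) = 500.0/9.0 = 55.556 mL/cmH2O.
τ = R × C = 3.396 × 0.05556 L/cmH2O = 0.1887 s.
Fraction remaining at end-expiration = e^(−Te/τ) = e^(−0.42/0.1887) = 0.108 → 10.8%.

10.8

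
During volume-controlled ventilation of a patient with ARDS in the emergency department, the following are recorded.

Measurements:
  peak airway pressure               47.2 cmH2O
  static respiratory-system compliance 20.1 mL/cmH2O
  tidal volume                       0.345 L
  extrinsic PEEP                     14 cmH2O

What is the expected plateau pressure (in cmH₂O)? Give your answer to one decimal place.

Pplat = PEEP + Vt / Cstat = 14 + 345 / 20.1 = 14 + 17.164 = 31.164 cmH2O.

31.2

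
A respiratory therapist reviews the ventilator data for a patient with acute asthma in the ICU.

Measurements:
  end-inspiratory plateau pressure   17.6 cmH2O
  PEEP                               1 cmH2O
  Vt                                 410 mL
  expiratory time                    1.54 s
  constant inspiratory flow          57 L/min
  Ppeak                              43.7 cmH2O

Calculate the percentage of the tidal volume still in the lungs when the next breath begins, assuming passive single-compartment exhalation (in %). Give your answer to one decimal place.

10.3

Flow: 57 L/min ÷ 60 = 0.95 L/s.
R = (PIP − Pplat)/V̇ = (43.7 − 17.6) / 0.95 = 26.1/0.95 = 27.474 cmH2O·s/L.
C = Vt/(Pplat − PEEP) = 410.0 / (17.6 − 1) = 410.0/16.6 = 24.699 mL/cmH2O.
τ = R × C = 27.474 × 0.0247 L/cmH2O = 0.6786 s.
Fraction remaining at end-expiration = e^(−Te/τ) = e^(−1.54/0.6786) = 0.1034 → 10.34%.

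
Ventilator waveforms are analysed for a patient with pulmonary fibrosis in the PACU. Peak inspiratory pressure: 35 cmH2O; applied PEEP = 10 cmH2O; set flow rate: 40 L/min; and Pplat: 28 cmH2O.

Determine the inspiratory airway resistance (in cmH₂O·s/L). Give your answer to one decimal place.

10.5

Flow: 40 L/min ÷ 60 = 0.6667 L/s.
Raw = (PIP − Pplat) / flow = (35 − 28) / 0.6667 = 7.0 / 0.6667 = 10.499 cmH2O·s/L.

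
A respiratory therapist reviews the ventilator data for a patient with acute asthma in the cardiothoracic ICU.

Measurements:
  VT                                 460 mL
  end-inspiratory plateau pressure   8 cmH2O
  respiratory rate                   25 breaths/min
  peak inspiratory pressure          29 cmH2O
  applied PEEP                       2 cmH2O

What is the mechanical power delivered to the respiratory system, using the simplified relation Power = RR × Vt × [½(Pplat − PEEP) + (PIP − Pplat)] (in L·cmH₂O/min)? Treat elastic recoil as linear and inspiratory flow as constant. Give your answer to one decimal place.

Per-breath work = Vt × [½(Pplat−PEEP) + (PIP−Pplat)] = 0.460 × [0.5×6.0 + 21.0] = 0.460 × 24.0 = 11.04 L·cmH2O.
Power = 25 × 11.04 = 276.0 L·cmH2O/min.

276.0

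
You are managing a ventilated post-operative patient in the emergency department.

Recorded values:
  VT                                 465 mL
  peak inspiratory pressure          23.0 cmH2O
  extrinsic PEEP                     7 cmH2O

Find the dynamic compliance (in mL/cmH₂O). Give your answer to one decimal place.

29.1

Dynamic compliance = Vt / (PIP − PEEP) = 465 / (23.0 − 7) = 465 / 16.0 = 29.063 mL/cmH2O.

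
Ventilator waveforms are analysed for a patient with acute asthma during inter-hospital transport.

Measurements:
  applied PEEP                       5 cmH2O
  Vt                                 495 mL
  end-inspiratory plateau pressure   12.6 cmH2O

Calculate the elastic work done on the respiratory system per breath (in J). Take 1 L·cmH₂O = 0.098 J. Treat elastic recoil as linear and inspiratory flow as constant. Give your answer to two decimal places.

0.18

Elastic work ≈ ½ × (Pplat − PEEP) × Vt = 0.5 × (12.6 − 5) × 0.495 L = 0.5 × 7.6 × 0.495 = 1.881 L·cmH2O.
× 0.098 J/(L·cmH2O) → 0.1843 J.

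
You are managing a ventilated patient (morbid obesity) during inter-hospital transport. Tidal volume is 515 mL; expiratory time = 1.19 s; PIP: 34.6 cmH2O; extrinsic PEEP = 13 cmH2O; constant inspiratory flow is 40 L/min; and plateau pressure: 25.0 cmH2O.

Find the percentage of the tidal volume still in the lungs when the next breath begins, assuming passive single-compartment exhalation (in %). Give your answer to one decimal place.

Flow: 40 L/min ÷ 60 = 0.6667 L/s.
R = (PIP − Pplat)/V̇ = (34.6 − 25.0) / 0.6667 = 9.6/0.6667 = 14.399 cmH2O·s/L.
C = Vt/(Pplat − PEEP) = 515.0 / (25.0 − 13) = 515.0/12.0 = 42.917 mL/cmH2O.
τ = R × C = 14.399 × 0.04292 L/cmH2O = 0.618 s.
Fraction remaining at end-expiration = e^(−Te/τ) = e^(−1.19/0.618) = 0.1458 → 14.58%.

14.6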